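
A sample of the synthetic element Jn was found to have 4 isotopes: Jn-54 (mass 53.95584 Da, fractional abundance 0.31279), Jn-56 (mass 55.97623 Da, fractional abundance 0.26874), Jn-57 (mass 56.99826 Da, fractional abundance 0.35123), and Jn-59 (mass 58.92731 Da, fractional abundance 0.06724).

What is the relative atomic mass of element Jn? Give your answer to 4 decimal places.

55.9017 Da

Weight each isotope mass by its fractional abundance: 0.31279 × 53.95584 + 0.26874 × 55.97623 + 0.35123 × 56.99826 + 0.06724 × 58.92731
= 16.876847 + 15.043052 + 20.019499 + 3.962272 = 55.901670 Da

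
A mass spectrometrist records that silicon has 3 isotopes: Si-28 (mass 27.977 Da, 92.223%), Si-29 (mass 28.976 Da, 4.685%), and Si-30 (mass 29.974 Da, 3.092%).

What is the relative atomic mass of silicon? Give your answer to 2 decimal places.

28.09 Da

Average mass = Σ (abundance × isotope mass) = 0.92223 × 27.977 + 0.04685 × 28.976 + 0.03092 × 29.974
= 25.8012 + 1.3575 + 0.9268 = 28.0855 Da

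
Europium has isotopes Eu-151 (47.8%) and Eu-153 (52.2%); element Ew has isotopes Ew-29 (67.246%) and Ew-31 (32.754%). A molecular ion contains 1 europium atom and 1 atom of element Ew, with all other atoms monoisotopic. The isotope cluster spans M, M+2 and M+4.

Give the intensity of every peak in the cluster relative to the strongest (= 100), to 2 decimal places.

63.33 : 100.00 : 33.68

Europium pattern (n=1): 0.4780 : 0.5220
Element Ew pattern (n=1): 0.67246 : 0.32754
Convolve the two distributions (both contribute in 2-u steps):
  M: 0.4780×0.67246 = 0.321436
  M+2: 0.4780×0.32754 + 0.5220×0.67246 = 0.507588
  M+4: 0.5220×0.32754 = 0.170976
Scale to base peak (0.507588) = 100: 63.33 : 100.00 : 33.68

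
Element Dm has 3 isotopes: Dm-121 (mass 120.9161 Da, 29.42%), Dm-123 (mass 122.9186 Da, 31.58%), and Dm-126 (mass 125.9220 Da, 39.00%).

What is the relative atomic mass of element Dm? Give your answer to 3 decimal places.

123.501 Da

The abundance-weighted mean is 0.2942 × 120.9161 + 0.3158 × 122.9186 + 0.3900 × 125.9220
= 35.57352 + 38.81769 + 49.10958 = 123.50079 Da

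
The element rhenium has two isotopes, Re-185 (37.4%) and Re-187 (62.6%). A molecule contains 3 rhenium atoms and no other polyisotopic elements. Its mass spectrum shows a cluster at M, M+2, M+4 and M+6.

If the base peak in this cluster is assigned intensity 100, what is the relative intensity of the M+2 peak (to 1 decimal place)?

59.7

(0.374 + 0.626)^3 gives M 0.0523, M+2 0.2627, M+4 0.4397, M+6 0.2453; the largest is M+4.
P(M+4) = C(3,2) × 0.374^1 × 0.626^2 = 3 × 0.3740 × 0.391876 = 0.439685 (base)
P(M+2) = C(3,1) × 0.374^2 × 0.626^1 = 3 × 0.139876 × 0.6260 = 0.262687
Relative intensity = 0.262687 / 0.439685 × 100 = 59.7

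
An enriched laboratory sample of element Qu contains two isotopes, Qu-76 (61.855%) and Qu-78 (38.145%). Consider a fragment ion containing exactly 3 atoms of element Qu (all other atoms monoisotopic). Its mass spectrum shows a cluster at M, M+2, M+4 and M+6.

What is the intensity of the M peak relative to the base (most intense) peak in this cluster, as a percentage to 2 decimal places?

Term probabilities: M 0.2367, M+2 0.4378, M+4 0.2700, M+6 0.0555. Base peak = M+2.
P(M+2) = C(3,1) × 0.61855^2 × 0.38145^1 = 3 × 0.3826041 × 0.38145 = 0.437833 (base)
P(M) = C(3,0) × 0.61855^3 × 0.38145^0 = 1 × 0.23665977 × 1.0000 = 0.236660
Relative intensity = 0.236660 / 0.437833 × 100 = 54.05

54.05%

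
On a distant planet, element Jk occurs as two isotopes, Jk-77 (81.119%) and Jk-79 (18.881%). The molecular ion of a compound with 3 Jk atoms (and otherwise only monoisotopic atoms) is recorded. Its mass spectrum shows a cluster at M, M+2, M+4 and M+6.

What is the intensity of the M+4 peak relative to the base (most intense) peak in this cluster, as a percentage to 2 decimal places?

Term probabilities: M 0.5338, M+2 0.3727, M+4 0.0868, M+6 0.0067. Base peak = M.
P(M) = C(3,0) × 0.81119^3 × 0.18881^0 = 1 × 0.53378672 × 1.0000 = 0.533787 (base)
P(M+4) = C(3,2) × 0.81119^1 × 0.18881^2 = 3 × 0.81119 × 0.03564922 = 0.086755
Relative intensity = 0.086755 / 0.533787 × 100 = 16.25

16.25%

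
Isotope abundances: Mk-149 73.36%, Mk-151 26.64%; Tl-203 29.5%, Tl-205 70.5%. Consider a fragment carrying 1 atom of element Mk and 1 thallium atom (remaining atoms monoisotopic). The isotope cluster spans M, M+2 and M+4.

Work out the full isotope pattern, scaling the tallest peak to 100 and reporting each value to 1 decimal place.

36.3 : 100.0 : 31.5

Element Mk pattern (n=1): 0.7336 : 0.2664
Thallium pattern (n=1): 0.2950 : 0.7050
Convolve the two distributions (both contribute in 2-u steps):
  M: 0.7336×0.2950 = 0.216412
  M+2: 0.7336×0.7050 + 0.2664×0.2950 = 0.595776
  M+4: 0.2664×0.7050 = 0.187812
Scale to base peak (0.595776) = 100: 36.3 : 100.0 : 31.5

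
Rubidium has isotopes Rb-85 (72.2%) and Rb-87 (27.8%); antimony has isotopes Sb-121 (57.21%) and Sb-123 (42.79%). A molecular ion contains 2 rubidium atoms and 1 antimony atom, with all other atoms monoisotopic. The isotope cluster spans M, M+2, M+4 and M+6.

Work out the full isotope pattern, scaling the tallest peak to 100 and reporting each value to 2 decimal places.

Rubidium pattern (n=2): 0.521284 : 0.401432 : 0.077284
Antimony pattern (n=1): 0.5721 : 0.4279
Convolve the two distributions (both contribute in 2-u steps):
  M: 0.521284×0.5721 = 0.298227
  M+2: 0.521284×0.4279 + 0.401432×0.5721 = 0.452717
  M+4: 0.401432×0.4279 + 0.077284×0.5721 = 0.215987
  M+6: 0.077284×0.4279 = 0.033070
Scale to base peak (0.452717) = 100: 65.87 : 100.00 : 47.71 : 7.30

65.87 : 100.00 : 47.71 : 7.30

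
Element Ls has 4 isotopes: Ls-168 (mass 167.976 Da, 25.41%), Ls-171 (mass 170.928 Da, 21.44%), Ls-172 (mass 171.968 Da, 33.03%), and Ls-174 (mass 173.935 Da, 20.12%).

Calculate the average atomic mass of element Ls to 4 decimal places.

171.1264 Da

Average mass = Σ (abundance × isotope mass) = 0.2541 × 167.976 + 0.2144 × 170.928 + 0.3303 × 171.968 + 0.2012 × 173.935
= 42.68270 + 36.64696 + 56.80103 + 34.99572 = 171.12641 Da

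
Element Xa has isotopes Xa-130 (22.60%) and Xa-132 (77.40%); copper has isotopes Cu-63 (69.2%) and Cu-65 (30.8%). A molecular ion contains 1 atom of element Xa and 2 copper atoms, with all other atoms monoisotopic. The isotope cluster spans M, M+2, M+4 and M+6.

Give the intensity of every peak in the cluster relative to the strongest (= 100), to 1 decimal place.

Element Xa pattern (n=1): 0.2260 : 0.7740
Copper pattern (n=2): 0.478864 : 0.426272 : 0.094864
Convolve the two distributions (both contribute in 2-u steps):
  M: 0.2260×0.478864 = 0.108223
  M+2: 0.2260×0.426272 + 0.7740×0.478864 = 0.466978
  M+4: 0.2260×0.094864 + 0.7740×0.426272 = 0.351374
  M+6: 0.7740×0.094864 = 0.073425
Scale to base peak (0.466978) = 100: 23.2 : 100.0 : 75.2 : 15.7

23.2 : 100.0 : 75.2 : 15.7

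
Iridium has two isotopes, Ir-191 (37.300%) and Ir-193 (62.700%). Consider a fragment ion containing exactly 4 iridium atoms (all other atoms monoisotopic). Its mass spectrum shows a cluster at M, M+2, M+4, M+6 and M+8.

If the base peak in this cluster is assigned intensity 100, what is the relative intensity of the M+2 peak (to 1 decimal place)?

35.4

(0.37300 + 0.62700)^4 gives M 0.0194, M+2 0.1302, M+4 0.3282, M+6 0.3678, M+8 0.1546; the largest is M+6.
P(M+6) = C(4,3) × 0.37300^1 × 0.62700^3 = 4 × 0.3730 × 0.24649188 = 0.367766 (base)
P(M+2) = C(4,1) × 0.37300^3 × 0.62700^1 = 4 × 0.05189512 × 0.6270 = 0.130153
Relative intensity = 0.130153 / 0.367766 × 100 = 35.4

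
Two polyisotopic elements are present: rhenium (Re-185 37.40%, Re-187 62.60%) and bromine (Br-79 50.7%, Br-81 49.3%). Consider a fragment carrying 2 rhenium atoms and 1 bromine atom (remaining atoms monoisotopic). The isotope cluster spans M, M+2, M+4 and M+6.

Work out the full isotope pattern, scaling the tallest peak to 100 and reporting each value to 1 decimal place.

16.5 : 71.3 : 100.0 : 45.0

Rhenium pattern (n=2): 0.139876 : 0.468248 : 0.391876
Bromine pattern (n=1): 0.5070 : 0.4930
Convolve the two distributions (both contribute in 2-u steps):
  M: 0.139876×0.5070 = 0.070917
  M+2: 0.139876×0.4930 + 0.468248×0.5070 = 0.306361
  M+4: 0.468248×0.4930 + 0.391876×0.5070 = 0.429527
  M+6: 0.391876×0.4930 = 0.193195
Scale to base peak (0.429527) = 100: 16.5 : 71.3 : 100.0 : 45.0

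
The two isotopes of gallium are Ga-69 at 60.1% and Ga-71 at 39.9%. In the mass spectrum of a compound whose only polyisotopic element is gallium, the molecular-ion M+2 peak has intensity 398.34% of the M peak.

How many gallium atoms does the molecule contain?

6

For n independent Ga atoms, I(M+2)/I(M) = n · (abundance Ga-71) / (abundance Ga-69) = n · 0.399/0.601.
n = 3.9834 × 0.601/0.399 = 6.00 ≈ 6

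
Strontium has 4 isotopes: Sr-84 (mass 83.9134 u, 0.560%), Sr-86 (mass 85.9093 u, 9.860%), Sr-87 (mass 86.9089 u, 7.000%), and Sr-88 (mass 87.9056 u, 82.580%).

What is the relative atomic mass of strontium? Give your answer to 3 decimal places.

87.617 u

Average mass = Σ (abundance × isotope mass) = 0.00560 × 83.9134 + 0.09860 × 85.9093 + 0.07000 × 86.9089 + 0.82580 × 87.9056
= 0.46992 + 8.47066 + 6.08362 + 72.59244 = 87.61664 u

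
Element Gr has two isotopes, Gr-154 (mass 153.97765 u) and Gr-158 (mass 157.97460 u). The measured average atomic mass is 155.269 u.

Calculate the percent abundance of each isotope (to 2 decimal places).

Gr-154: 67.69%, Gr-158: 32.31%

With x = fraction of Gr-154 (so Gr-158 is 1 − x):
153.97765·x + 157.97460·(1 − x) = 155.269
(153.97765 − 157.97460)·x = 155.269 − 157.97460
x = -2.70560 / -3.99695 = 0.67692 → 67.69% Gr-154, 32.31% Gr-158.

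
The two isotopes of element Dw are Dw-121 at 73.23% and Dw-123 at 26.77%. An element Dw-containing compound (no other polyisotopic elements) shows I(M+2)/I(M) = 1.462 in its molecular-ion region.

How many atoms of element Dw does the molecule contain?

The M+2/M ratio from n Dw atoms is n · q/p = n · 0.2677/0.7323.
n = 1.462 × 0.7323/0.2677 = 4.00 ≈ 4

4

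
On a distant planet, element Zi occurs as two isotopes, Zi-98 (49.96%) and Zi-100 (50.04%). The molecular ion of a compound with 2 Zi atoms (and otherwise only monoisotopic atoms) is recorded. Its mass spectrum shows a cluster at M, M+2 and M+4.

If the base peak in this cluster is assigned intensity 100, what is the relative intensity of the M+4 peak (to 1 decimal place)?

(0.4996 + 0.5004)^2 gives M 0.2496, M+2 0.5000, M+4 0.2504; the largest is M+2.
P(M+2) = C(2,1) × 0.4996^1 × 0.5004^1 = 2 × 0.4996 × 0.5004 = 0.500000 (base)
P(M+4) = C(2,2) × 0.4996^0 × 0.5004^2 = 1 × 1.0000 × 0.25040016 = 0.250400
Relative intensity = 0.250400 / 0.500000 × 100 = 50.1

50.1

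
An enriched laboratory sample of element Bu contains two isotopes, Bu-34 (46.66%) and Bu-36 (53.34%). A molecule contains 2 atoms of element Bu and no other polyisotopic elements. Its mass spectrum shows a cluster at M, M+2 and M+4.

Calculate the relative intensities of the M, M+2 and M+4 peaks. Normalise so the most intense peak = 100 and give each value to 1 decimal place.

43.7 : 100.0 : 57.2

The 2 Bu atoms are independent, so intensities follow the terms of (0.4666 + 0.5334)^2.
P(M) = 0.4666^2 = 0.217716
P(M+2) = 2 × 0.4666^1 × 0.5334^1 = 0.497769
P(M+4) = 0.5334^2 = 0.284516
The M+2 peak is largest (0.497769); scaling to 100 gives 43.7 : 100.0 : 57.2.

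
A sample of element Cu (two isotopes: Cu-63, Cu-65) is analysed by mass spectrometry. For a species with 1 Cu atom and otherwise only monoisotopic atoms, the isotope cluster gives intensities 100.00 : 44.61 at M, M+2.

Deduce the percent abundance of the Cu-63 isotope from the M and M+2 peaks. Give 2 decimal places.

69.15%

Write p for the Cu-63 fraction. I(M+2)/I(M) = [C(1,1)·p^0·(1−p)] / p^1 = 1·(1−p)/p = 44.61/100.00 = 0.4461
(1−p)/p = 0.4461/1 = 0.4461  ⇒  p = 1/(1 + 0.4461) = 0.6915
Cu-63: 69.15%, Cu-65: 30.85%.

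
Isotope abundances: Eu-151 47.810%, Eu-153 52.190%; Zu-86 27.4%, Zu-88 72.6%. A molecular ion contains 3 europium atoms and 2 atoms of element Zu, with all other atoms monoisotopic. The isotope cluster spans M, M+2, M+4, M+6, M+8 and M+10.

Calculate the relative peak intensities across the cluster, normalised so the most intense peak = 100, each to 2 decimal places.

Europium pattern (n=3): 0.10928391 : 0.3578871 : 0.39067407 : 0.14215492
Element Zu pattern (n=2): 0.075076 : 0.397848 : 0.527076
Convolve the two distributions (both contribute in 2-u steps):
  M: 0.10928391×0.075076 = 0.008205
  M+2: 0.10928391×0.397848 + 0.3578871×0.075076 = 0.070347
  M+4: 0.10928391×0.527076 + 0.3578871×0.397848 + 0.39067407×0.075076 = 0.229316
  M+6: 0.3578871×0.527076 + 0.39067407×0.397848 + 0.14215492×0.075076 = 0.354735
  M+8: 0.39067407×0.527076 + 0.14215492×0.397848 = 0.262471
  M+10: 0.14215492×0.527076 = 0.074926
Scale to base peak (0.354735) = 100: 2.31 : 19.83 : 64.64 : 100.00 : 73.99 : 21.12

2.31 : 19.83 : 64.64 : 100.00 : 73.99 : 21.12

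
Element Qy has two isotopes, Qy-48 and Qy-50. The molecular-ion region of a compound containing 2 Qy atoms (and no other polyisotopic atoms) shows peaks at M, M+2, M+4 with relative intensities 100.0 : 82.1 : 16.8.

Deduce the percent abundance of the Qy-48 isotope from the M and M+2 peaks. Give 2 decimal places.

If p is the fraction of Qy that is Qy-48, then I(M+2)/I(M) = [C(2,1)·p^1·(1−p)] / p^2 = 2·(1−p)/p = 82.1/100.0 = 0.8210
(1−p)/p = 0.8210/2 = 0.4105  ⇒  p = 1/(1 + 0.4105) = 0.7090
Qy-48: 70.90%, Qy-50: 29.10%.

70.90%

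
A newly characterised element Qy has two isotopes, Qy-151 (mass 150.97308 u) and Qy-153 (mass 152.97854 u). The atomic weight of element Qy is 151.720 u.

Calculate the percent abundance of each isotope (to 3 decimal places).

Qy-151: 62.756%, Qy-153: 37.244%

Let x be the fractional abundance of Qy-151; then Qy-153 has abundance 1 − x.
150.97308·x + 152.97854·(1 − x) = 151.720
(150.97308 − 152.97854)·x = 151.720 − 152.97854
x = -1.25854 / -2.00546 = 0.62756 → 62.756% Qy-151, 37.244% Qy-153.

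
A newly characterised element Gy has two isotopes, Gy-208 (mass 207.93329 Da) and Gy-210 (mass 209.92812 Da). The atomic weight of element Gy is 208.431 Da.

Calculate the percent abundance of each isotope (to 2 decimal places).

Let x be the fractional abundance of Gy-208; then Gy-210 has abundance 1 − x.
207.93329·x + 209.92812·(1 − x) = 208.431
(207.93329 − 209.92812)·x = 208.431 − 209.92812
x = -1.49712 / -1.99483 = 0.75050 → 75.05% Gy-208, 24.95% Gy-210.

Gy-208: 75.05%, Gy-210: 24.95%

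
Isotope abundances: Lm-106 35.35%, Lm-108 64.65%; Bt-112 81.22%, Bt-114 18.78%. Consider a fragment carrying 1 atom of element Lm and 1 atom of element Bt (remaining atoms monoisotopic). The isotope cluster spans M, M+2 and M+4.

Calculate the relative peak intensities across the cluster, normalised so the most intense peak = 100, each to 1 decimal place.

Element Lm pattern (n=1): 0.3535 : 0.6465
Element Bt pattern (n=1): 0.8122 : 0.1878
Convolve the two distributions (both contribute in 2-u steps):
  M: 0.3535×0.8122 = 0.287113
  M+2: 0.3535×0.1878 + 0.6465×0.8122 = 0.591475
  M+4: 0.6465×0.1878 = 0.121413
Scale to base peak (0.591475) = 100: 48.5 : 100.0 : 20.5

48.5 : 100.0 : 20.5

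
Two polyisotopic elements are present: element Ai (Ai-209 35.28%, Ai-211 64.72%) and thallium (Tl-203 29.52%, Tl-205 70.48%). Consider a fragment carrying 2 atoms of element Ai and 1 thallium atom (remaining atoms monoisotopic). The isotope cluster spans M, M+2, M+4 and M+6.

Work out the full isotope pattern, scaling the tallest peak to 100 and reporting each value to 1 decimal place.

Element Ai pattern (n=2): 0.12446784 : 0.45666432 : 0.41886784
Thallium pattern (n=1): 0.2952 : 0.7048
Convolve the two distributions (both contribute in 2-u steps):
  M: 0.12446784×0.2952 = 0.036743
  M+2: 0.12446784×0.7048 + 0.45666432×0.2952 = 0.222532
  M+4: 0.45666432×0.7048 + 0.41886784×0.2952 = 0.445507
  M+6: 0.41886784×0.7048 = 0.295218
Scale to base peak (0.445507) = 100: 8.2 : 50.0 : 100.0 : 66.3

8.2 : 50.0 : 100.0 : 66.3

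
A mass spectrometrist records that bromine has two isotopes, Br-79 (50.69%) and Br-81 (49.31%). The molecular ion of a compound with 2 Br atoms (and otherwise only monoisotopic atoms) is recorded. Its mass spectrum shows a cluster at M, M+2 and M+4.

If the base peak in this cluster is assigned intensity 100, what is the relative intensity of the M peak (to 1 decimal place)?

51.4

Term probabilities: M 0.2569, M+2 0.4999, M+4 0.2431. Base peak = M+2.
P(M+2) = C(2,1) × 0.5069^1 × 0.4931^1 = 2 × 0.5069 × 0.4931 = 0.499905 (base)
P(M) = C(2,0) × 0.5069^2 × 0.4931^0 = 1 × 0.25694761 × 1.0000 = 0.256948
Relative intensity = 0.256948 / 0.499905 × 100 = 51.4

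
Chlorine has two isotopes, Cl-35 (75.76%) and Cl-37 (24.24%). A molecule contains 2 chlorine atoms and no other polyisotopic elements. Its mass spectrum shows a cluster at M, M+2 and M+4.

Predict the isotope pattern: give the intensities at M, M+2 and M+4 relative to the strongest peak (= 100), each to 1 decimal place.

100.0 : 64.0 : 10.2

Expanding (0.7576 + 0.2424)^2:
P(M) = 0.7576^2 = 0.573958
P(M+2) = 2 × 0.7576^1 × 0.2424^1 = 0.367284
P(M+4) = 0.2424^2 = 0.058758
The M peak is largest (0.573958); scaling to 100 gives 100.0 : 64.0 : 10.2.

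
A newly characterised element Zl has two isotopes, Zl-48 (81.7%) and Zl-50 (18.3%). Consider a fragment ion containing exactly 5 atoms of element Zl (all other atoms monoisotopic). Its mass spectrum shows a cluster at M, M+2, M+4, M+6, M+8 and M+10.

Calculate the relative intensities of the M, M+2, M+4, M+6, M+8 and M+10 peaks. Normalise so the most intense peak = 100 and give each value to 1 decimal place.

89.3 : 100.0 : 44.8 : 10.0 : 1.1 : 0.1

Expanding (0.817 + 0.183)^5:
P(M) = 0.817^5 = 0.364007
P(M+2) = 5 × 0.817^4 × 0.183^1 = 0.407671
P(M+4) = 10 × 0.817^3 × 0.183^2 = 0.182628
P(M+6) = 10 × 0.817^2 × 0.183^3 = 0.040907
P(M+8) = 5 × 0.817^1 × 0.183^4 = 0.004581
P(M+10) = 0.183^5 = 0.000205
The M+2 peak is largest (0.407671); scaling to 100 gives 89.3 : 100.0 : 44.8 : 10.0 : 1.1 : 0.1.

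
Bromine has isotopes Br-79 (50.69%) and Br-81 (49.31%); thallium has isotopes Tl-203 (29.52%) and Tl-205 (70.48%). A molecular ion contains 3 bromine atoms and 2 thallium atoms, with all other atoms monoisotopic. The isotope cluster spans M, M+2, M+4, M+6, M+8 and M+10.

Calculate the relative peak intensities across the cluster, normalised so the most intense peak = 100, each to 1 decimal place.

3.2 : 24.7 : 72.2 : 100.0 : 66.1 : 16.9

Bromine pattern (n=3): 0.13024674 : 0.3801026 : 0.36975457 : 0.11989609
Thallium pattern (n=2): 0.08714304 : 0.41611392 : 0.49674304
Convolve the two distributions (both contribute in 2-u steps):
  M: 0.13024674×0.08714304 = 0.011350
  M+2: 0.13024674×0.41611392 + 0.3801026×0.08714304 = 0.087321
  M+4: 0.13024674×0.49674304 + 0.3801026×0.41611392 + 0.36975457×0.08714304 = 0.255087
  M+6: 0.3801026×0.49674304 + 0.36975457×0.41611392 + 0.11989609×0.08714304 = 0.353121
  M+8: 0.36975457×0.49674304 + 0.11989609×0.41611392 = 0.233563
  M+10: 0.11989609×0.49674304 = 0.059558
Scale to base peak (0.353121) = 100: 3.2 : 24.7 : 72.2 : 100.0 : 66.1 : 16.9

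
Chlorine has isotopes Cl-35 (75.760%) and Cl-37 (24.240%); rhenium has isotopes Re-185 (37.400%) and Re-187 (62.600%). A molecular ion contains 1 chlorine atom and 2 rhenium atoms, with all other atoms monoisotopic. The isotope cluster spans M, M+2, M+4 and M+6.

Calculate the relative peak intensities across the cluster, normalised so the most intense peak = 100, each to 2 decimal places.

Chlorine pattern (n=1): 0.7576 : 0.2424
Rhenium pattern (n=2): 0.139876 : 0.468248 : 0.391876
Convolve the two distributions (both contribute in 2-u steps):
  M: 0.7576×0.139876 = 0.105970
  M+2: 0.7576×0.468248 + 0.2424×0.139876 = 0.388651
  M+4: 0.7576×0.391876 + 0.2424×0.468248 = 0.410389
  M+6: 0.2424×0.391876 = 0.094991
Scale to base peak (0.410389) = 100: 25.82 : 94.70 : 100.00 : 23.15

25.82 : 94.70 : 100.00 : 23.15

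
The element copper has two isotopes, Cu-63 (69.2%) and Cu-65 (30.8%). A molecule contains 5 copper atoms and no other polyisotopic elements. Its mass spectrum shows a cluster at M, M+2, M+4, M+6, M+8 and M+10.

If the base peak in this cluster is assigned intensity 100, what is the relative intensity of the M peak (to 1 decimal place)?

44.9

Binomial terms of (0.692 + 0.308)^5: M 0.1587, M+2 0.3531, M+4 0.3144, M+6 0.1399, M+8 0.0311, M+10 0.0028 → M+2 is the base peak.
P(M+2) = C(5,1) × 0.692^4 × 0.308^1 = 5 × 0.22931073 × 0.3080 = 0.353139 (base)
P(M) = C(5,0) × 0.692^5 × 0.308^0 = 1 × 0.15868303 × 1.0000 = 0.158683
Relative intensity = 0.158683 / 0.353139 × 100 = 44.9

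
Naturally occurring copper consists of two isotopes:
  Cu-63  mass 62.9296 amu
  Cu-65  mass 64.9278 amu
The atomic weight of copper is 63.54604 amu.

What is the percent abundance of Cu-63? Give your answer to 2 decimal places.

69.15%

Writing the weighted mean with unknown fraction x of Cu-63:
62.9296·x + 64.9278·(1 − x) = 63.54604
(62.9296 − 64.9278)·x = 63.54604 − 64.9278
x = -1.38176 / -1.9982 = 0.69150 → 69.15% Cu-63, 30.85% Cu-65.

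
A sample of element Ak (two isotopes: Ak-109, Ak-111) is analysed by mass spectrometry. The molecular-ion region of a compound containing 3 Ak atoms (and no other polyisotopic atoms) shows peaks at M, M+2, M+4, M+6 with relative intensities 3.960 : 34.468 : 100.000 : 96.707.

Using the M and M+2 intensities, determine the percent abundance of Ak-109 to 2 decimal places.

Let p = fractional abundance of Ak-109. I(M+2)/I(M) = [C(3,1)·p^2·(1−p)] / p^3 = 3·(1−p)/p = 34.468/3.960 = 8.7040
(1−p)/p = 8.7040/3 = 2.9013  ⇒  p = 1/(1 + 2.9013) = 0.2563
Ak-109: 25.63%, Ak-111: 74.37%.

25.63%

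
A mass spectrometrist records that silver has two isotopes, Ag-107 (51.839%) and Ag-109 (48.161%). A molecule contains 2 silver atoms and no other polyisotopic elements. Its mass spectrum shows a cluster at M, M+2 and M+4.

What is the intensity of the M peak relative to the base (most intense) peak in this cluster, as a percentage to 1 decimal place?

Term probabilities: M 0.2687, M+2 0.4993, M+4 0.2319. Base peak = M+2.
P(M+2) = C(2,1) × 0.51839^1 × 0.48161^1 = 2 × 0.51839 × 0.48161 = 0.499324 (base)
P(M) = C(2,0) × 0.51839^2 × 0.48161^0 = 1 × 0.26872819 × 1.0000 = 0.268728
Relative intensity = 0.268728 / 0.499324 × 100 = 53.8

53.8%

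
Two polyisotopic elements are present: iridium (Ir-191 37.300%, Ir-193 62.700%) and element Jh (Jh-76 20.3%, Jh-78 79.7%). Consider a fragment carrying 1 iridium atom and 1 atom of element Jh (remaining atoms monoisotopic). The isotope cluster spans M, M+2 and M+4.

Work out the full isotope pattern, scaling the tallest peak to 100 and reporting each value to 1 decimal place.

15.2 : 85.0 : 100.0

Iridium pattern (n=1): 0.3730 : 0.6270
Element Jh pattern (n=1): 0.2030 : 0.7970
Convolve the two distributions (both contribute in 2-u steps):
  M: 0.3730×0.2030 = 0.075719
  M+2: 0.3730×0.7970 + 0.6270×0.2030 = 0.424562
  M+4: 0.6270×0.7970 = 0.499719
Scale to base peak (0.499719) = 100: 15.2 : 85.0 : 100.0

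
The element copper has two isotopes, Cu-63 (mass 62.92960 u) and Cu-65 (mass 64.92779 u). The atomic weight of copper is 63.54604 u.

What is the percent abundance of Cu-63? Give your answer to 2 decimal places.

Let x be the fractional abundance of Cu-63; then Cu-65 has abundance 1 − x.
62.92960·x + 64.92779·(1 − x) = 63.54604
(62.92960 − 64.92779)·x = 63.54604 − 64.92779
x = -1.38175 / -1.99819 = 0.69150 → 69.15% Cu-63, 30.85% Cu-65.

69.15%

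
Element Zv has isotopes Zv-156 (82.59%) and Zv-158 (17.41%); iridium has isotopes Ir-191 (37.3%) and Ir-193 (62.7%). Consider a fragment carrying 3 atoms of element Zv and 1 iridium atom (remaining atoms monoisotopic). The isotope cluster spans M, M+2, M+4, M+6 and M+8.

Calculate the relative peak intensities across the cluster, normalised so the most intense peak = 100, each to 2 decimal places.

43.23 : 100.00 : 51.71 : 10.09 : 0.68

Element Zv pattern (n=3): 0.56335532 : 0.35626648 : 0.07510109 : 0.00527711
Iridium pattern (n=1): 0.3730 : 0.6270
Convolve the two distributions (both contribute in 2-u steps):
  M: 0.56335532×0.3730 = 0.210132
  M+2: 0.56335532×0.6270 + 0.35626648×0.3730 = 0.486111
  M+4: 0.35626648×0.6270 + 0.07510109×0.3730 = 0.251392
  M+6: 0.07510109×0.6270 + 0.00527711×0.3730 = 0.049057
  M+8: 0.00527711×0.6270 = 0.003309
Scale to base peak (0.486111) = 100: 43.23 : 100.00 : 51.71 : 10.09 : 0.68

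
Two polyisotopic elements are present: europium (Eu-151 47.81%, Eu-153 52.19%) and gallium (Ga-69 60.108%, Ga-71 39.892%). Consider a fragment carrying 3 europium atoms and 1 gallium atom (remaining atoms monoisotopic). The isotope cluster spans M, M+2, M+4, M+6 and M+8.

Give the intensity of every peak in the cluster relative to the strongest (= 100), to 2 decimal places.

Europium pattern (n=3): 0.10928391 : 0.3578871 : 0.39067407 : 0.14215492
Gallium pattern (n=1): 0.60108 : 0.39892
Convolve the two distributions (both contribute in 2-u steps):
  M: 0.10928391×0.60108 = 0.065688
  M+2: 0.10928391×0.39892 + 0.3578871×0.60108 = 0.258714
  M+4: 0.3578871×0.39892 + 0.39067407×0.60108 = 0.377595
  M+6: 0.39067407×0.39892 + 0.14215492×0.60108 = 0.241294
  M+8: 0.14215492×0.39892 = 0.056708
Scale to base peak (0.377595) = 100: 17.40 : 68.52 : 100.00 : 63.90 : 15.02

17.40 : 68.52 : 100.00 : 63.90 : 15.02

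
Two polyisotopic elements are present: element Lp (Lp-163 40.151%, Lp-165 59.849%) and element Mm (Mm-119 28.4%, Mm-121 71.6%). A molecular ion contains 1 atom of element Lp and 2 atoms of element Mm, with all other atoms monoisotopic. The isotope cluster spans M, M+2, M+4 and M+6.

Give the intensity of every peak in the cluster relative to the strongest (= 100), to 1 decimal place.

7.2 : 47.1 : 100.0 : 68.3

Element Lp pattern (n=1): 0.40151 : 0.59849
Element Mm pattern (n=2): 0.080656 : 0.406688 : 0.512656
Convolve the two distributions (both contribute in 2-u steps):
  M: 0.40151×0.080656 = 0.032384
  M+2: 0.40151×0.406688 + 0.59849×0.080656 = 0.211561
  M+4: 0.40151×0.512656 + 0.59849×0.406688 = 0.449235
  M+6: 0.59849×0.512656 = 0.306819
Scale to base peak (0.449235) = 100: 7.2 : 47.1 : 100.0 : 68.3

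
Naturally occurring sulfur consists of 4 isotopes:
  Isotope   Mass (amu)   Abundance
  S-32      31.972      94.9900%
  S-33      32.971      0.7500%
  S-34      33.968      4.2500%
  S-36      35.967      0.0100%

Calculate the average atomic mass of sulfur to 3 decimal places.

32.065 amu

Weight each isotope mass by its fractional abundance: 0.949900 × 31.972 + 0.007500 × 32.971 + 0.042500 × 33.968 + 0.000100 × 35.967
= 30.3702 + 0.2473 + 1.4436 + 0.0036 = 32.0647 amu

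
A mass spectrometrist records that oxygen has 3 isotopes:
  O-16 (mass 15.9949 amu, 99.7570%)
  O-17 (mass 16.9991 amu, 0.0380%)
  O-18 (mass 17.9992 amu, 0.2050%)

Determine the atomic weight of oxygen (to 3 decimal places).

Ar = Σ fᵢ·mᵢ = 0.997570 × 15.9949 + 0.000380 × 16.9991 + 0.002050 × 17.9992
= 15.95603 + 0.00646 + 0.03690 = 15.99939 amu

15.999 amu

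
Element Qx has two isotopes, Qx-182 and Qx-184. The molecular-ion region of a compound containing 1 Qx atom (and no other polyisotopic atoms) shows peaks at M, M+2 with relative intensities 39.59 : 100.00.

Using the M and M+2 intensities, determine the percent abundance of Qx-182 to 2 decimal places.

Let p = fractional abundance of Qx-182. I(M+2)/I(M) = [C(1,1)·p^0·(1−p)] / p^1 = 1·(1−p)/p = 100.00/39.59 = 2.5259
(1−p)/p = 2.5259/1 = 2.5259  ⇒  p = 1/(1 + 2.5259) = 0.2836
Qx-182: 28.36%, Qx-184: 71.64%.

28.36%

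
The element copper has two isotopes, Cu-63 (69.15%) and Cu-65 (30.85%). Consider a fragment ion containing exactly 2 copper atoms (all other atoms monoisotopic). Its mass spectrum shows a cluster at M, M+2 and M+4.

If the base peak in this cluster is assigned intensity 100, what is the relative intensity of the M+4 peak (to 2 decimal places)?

Term probabilities: M 0.4782, M+2 0.4267, M+4 0.0952. Base peak = M.
P(M) = C(2,0) × 0.6915^2 × 0.3085^0 = 1 × 0.47817225 × 1.0000 = 0.478172 (base)
P(M+4) = C(2,2) × 0.6915^0 × 0.3085^2 = 1 × 1.0000 × 0.09517225 = 0.095172
Relative intensity = 0.095172 / 0.478172 × 100 = 19.90

19.90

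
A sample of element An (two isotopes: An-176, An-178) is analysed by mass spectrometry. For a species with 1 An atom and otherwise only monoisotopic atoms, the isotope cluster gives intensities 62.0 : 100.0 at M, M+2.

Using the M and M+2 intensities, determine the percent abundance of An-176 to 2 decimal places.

Let p = fractional abundance of An-176. I(M+2)/I(M) = [C(1,1)·p^0·(1−p)] / p^1 = 1·(1−p)/p = 100.0/62.0 = 1.6129
(1−p)/p = 1.6129/1 = 1.6129  ⇒  p = 1/(1 + 1.6129) = 0.3827
An-176: 38.27%, An-178: 61.73%.

38.27%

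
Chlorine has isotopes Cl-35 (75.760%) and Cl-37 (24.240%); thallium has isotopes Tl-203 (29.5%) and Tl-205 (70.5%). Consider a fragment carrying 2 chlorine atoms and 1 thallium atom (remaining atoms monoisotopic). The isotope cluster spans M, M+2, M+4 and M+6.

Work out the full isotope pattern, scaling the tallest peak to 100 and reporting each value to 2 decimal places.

Chlorine pattern (n=2): 0.57395776 : 0.36728448 : 0.05875776
Thallium pattern (n=1): 0.2950 : 0.7050
Convolve the two distributions (both contribute in 2-u steps):
  M: 0.57395776×0.2950 = 0.169318
  M+2: 0.57395776×0.7050 + 0.36728448×0.2950 = 0.512989
  M+4: 0.36728448×0.7050 + 0.05875776×0.2950 = 0.276269
  M+6: 0.05875776×0.7050 = 0.041424
Scale to base peak (0.512989) = 100: 33.01 : 100.00 : 53.85 : 8.08

33.01 : 100.00 : 53.85 : 8.08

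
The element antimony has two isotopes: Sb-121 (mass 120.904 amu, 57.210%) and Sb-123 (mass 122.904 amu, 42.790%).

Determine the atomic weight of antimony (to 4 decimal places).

121.7598 amu

Ar = Σ fᵢ·mᵢ = 0.57210 × 120.904 + 0.42790 × 122.904
= 69.16918 + 52.59062 = 121.75980 amu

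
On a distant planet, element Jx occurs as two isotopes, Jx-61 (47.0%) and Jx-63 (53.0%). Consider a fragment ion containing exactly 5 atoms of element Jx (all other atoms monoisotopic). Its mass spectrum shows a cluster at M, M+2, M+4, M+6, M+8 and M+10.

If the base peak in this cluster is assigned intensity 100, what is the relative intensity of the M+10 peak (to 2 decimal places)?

(0.470 + 0.530)^5 gives M 0.0229, M+2 0.1293, M+4 0.2916, M+6 0.3289, M+8 0.1854, M+10 0.0418; the largest is M+6.
P(M+6) = C(5,3) × 0.470^2 × 0.530^3 = 10 × 0.2209 × 0.148877 = 0.328869 (base)
P(M+10) = C(5,5) × 0.470^0 × 0.530^5 = 1 × 1.0000 × 0.04181955 = 0.041820
Relative intensity = 0.041820 / 0.328869 × 100 = 12.72

12.72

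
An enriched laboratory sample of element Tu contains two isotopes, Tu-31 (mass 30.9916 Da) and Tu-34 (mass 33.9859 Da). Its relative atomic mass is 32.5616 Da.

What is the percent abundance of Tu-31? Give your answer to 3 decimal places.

47.567%

Writing the weighted mean with unknown fraction x of Tu-31:
30.9916·x + 33.9859·(1 − x) = 32.5616
(30.9916 − 33.9859)·x = 32.5616 − 33.9859
x = -1.4243 / -2.9943 = 0.47567 → 47.567% Tu-31, 52.433% Tu-34.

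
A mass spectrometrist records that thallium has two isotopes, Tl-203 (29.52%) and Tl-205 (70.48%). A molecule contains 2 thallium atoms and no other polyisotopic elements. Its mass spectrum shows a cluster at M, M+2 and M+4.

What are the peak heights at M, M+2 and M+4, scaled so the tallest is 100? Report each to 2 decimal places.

The 2 Tl atoms are independent, so intensities follow the terms of (0.2952 + 0.7048)^2.
P(M) = 0.2952^2 = 0.087143
P(M+2) = 2 × 0.2952^1 × 0.7048^1 = 0.416114
P(M+4) = 0.7048^2 = 0.496743
The M+4 peak is largest (0.496743); scaling to 100 gives 17.54 : 83.77 : 100.00.

17.54 : 83.77 : 100.00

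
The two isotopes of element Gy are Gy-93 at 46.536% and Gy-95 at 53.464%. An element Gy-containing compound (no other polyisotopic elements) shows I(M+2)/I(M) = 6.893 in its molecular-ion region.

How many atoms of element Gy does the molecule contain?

6

With n Gy atoms, P(M+2)/P(M) = C(n,1)·p^(n−1)q / p^n = n·q/p = n · 0.53464/0.46536.
n = 6.893 × 0.46536/0.53464 = 6.00 ≈ 6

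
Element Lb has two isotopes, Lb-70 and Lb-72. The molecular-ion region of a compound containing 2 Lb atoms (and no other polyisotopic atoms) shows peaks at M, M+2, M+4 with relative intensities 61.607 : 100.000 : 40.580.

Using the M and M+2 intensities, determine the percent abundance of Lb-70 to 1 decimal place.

55.2%

Write p for the Lb-70 fraction. I(M+2)/I(M) = [C(2,1)·p^1·(1−p)] / p^2 = 2·(1−p)/p = 100.000/61.607 = 1.6232
(1−p)/p = 1.6232/2 = 0.8116  ⇒  p = 1/(1 + 0.8116) = 0.5520
Lb-70: 55.2%, Lb-72: 44.8%.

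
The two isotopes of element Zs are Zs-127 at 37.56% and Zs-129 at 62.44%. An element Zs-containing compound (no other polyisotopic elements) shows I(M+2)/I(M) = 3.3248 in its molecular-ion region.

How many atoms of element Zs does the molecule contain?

2

For n independent Zs atoms, I(M+2)/I(M) = n · (abundance Zs-129) / (abundance Zs-127) = n · 0.6244/0.3756.
n = 3.3248 × 0.3756/0.6244 = 2.00 ≈ 2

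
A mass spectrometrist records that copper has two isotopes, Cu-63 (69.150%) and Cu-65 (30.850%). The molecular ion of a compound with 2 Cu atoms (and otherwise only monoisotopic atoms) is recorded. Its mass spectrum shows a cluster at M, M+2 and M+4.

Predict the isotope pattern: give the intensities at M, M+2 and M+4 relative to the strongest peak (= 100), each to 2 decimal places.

100.00 : 89.23 : 19.90

Expanding (0.69150 + 0.30850)^2:
P(M) = 0.69150^2 = 0.478172
P(M+2) = 2 × 0.69150^1 × 0.30850^1 = 0.426656
P(M+4) = 0.30850^2 = 0.095172
The M peak is largest (0.478172); scaling to 100 gives 100.00 : 89.23 : 19.90.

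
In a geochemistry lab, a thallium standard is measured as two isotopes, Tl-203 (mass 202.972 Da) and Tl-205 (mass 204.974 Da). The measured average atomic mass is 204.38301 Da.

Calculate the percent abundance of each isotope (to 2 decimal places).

Tl-203: 29.52%, Tl-205: 70.48%

With x = fraction of Tl-203 (so Tl-205 is 1 − x):
202.972·x + 204.974·(1 − x) = 204.38301
(202.972 − 204.974)·x = 204.38301 − 204.974
x = -0.59099 / -2.002 = 0.29520 → 29.52% Tl-203, 70.48% Tl-205.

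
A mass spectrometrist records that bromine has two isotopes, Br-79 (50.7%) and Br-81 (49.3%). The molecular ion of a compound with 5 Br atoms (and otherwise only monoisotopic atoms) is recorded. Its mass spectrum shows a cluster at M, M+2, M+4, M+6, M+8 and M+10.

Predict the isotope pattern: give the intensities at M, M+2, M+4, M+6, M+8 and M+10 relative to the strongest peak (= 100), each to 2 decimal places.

10.58 : 51.42 : 100.00 : 97.24 : 47.28 : 9.19

The 5 Br atoms are independent, so intensities follow the terms of (0.507 + 0.493)^5.
P(M) = 0.507^5 = 0.033500
P(M+2) = 5 × 0.507^4 × 0.493^1 = 0.162873
P(M+4) = 10 × 0.507^3 × 0.493^2 = 0.316751
P(M+6) = 10 × 0.507^2 × 0.493^3 = 0.308004
P(M+8) = 5 × 0.507^1 × 0.493^4 = 0.149750
P(M+10) = 0.493^5 = 0.029123
The M+4 peak is largest (0.316751); scaling to 100 gives 10.58 : 51.42 : 100.00 : 97.24 : 47.28 : 9.19.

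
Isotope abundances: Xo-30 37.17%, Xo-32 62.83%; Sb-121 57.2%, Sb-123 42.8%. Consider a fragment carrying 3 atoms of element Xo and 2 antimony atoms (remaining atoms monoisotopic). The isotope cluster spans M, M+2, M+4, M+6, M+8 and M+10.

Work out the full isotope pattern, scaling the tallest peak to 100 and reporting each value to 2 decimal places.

4.88 : 32.04 : 81.58 : 100.00 : 58.68 : 13.19

Element Xo pattern (n=3): 0.0513544 : 0.26041946 : 0.44019787 : 0.24802827
Antimony pattern (n=2): 0.327184 : 0.489632 : 0.183184
Convolve the two distributions (both contribute in 2-u steps):
  M: 0.0513544×0.327184 = 0.016802
  M+2: 0.0513544×0.489632 + 0.26041946×0.327184 = 0.110350
  M+4: 0.0513544×0.183184 + 0.26041946×0.489632 + 0.44019787×0.327184 = 0.280943
  M+6: 0.26041946×0.183184 + 0.44019787×0.489632 + 0.24802827×0.327184 = 0.344391
  M+8: 0.44019787×0.183184 + 0.24802827×0.489632 = 0.202080
  M+10: 0.24802827×0.183184 = 0.045435
Scale to base peak (0.344391) = 100: 4.88 : 32.04 : 81.58 : 100.00 : 58.68 : 13.19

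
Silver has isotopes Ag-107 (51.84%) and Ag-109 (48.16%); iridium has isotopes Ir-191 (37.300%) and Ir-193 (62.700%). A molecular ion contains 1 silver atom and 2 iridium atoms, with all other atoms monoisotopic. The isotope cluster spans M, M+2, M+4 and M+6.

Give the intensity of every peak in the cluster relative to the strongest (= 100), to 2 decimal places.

Silver pattern (n=1): 0.5184 : 0.4816
Iridium pattern (n=2): 0.139129 : 0.467742 : 0.393129
Convolve the two distributions (both contribute in 2-u steps):
  M: 0.5184×0.139129 = 0.072124
  M+2: 0.5184×0.467742 + 0.4816×0.139129 = 0.309482
  M+4: 0.5184×0.393129 + 0.4816×0.467742 = 0.429063
  M+6: 0.4816×0.393129 = 0.189331
Scale to base peak (0.429063) = 100: 16.81 : 72.13 : 100.00 : 44.13

16.81 : 72.13 : 100.00 : 44.13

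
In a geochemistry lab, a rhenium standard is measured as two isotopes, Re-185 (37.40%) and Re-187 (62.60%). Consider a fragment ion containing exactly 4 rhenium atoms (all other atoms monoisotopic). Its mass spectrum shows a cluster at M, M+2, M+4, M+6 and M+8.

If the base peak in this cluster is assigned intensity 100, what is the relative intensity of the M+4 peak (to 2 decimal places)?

89.62

Term probabilities: M 0.0196, M+2 0.1310, M+4 0.3289, M+6 0.3670, M+8 0.1536. Base peak = M+6.
P(M+6) = C(4,3) × 0.3740^1 × 0.6260^3 = 4 × 0.3740 × 0.24531438 = 0.366990 (base)
P(M+4) = C(4,2) × 0.3740^2 × 0.6260^2 = 6 × 0.139876 × 0.391876 = 0.328884
Relative intensity = 0.328884 / 0.366990 × 100 = 89.62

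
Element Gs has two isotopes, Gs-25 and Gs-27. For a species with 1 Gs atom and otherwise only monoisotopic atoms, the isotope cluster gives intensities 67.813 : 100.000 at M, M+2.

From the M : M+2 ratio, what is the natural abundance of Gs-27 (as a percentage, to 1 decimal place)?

59.6%

Write p for the Gs-25 fraction. I(M+2)/I(M) = [C(1,1)·p^0·(1−p)] / p^1 = 1·(1−p)/p = 100.000/67.813 = 1.4746
(1−p)/p = 1.4746/1 = 1.4746  ⇒  p = 1/(1 + 1.4746) = 0.4041
Gs-25: 40.4%, Gs-27: 59.6%.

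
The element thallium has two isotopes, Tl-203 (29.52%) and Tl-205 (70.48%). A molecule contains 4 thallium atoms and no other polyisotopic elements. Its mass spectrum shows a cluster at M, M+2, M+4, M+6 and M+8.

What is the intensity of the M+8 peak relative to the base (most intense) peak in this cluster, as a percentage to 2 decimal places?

Binomial terms of (0.2952 + 0.7048)^4: M 0.0076, M+2 0.0725, M+4 0.2597, M+6 0.4134, M+8 0.2468 → M+6 is the base peak.
P(M+6) = C(4,3) × 0.2952^1 × 0.7048^3 = 4 × 0.2952 × 0.35010449 = 0.413403 (base)
P(M+8) = C(4,4) × 0.2952^0 × 0.7048^4 = 1 × 1.0000 × 0.24675365 = 0.246754
Relative intensity = 0.246754 / 0.413403 × 100 = 59.69

59.69%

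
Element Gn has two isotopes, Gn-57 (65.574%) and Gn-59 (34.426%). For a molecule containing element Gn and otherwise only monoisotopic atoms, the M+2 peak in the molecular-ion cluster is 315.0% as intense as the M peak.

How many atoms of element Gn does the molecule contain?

6

With n Gn atoms, P(M+2)/P(M) = C(n,1)·p^(n−1)q / p^n = n·q/p = n · 0.34426/0.65574.
n = 3.150 × 0.65574/0.34426 = 6.00 ≈ 6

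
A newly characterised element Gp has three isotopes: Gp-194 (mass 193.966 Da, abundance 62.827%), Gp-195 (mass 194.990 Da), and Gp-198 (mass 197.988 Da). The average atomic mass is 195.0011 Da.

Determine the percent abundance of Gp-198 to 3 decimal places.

21.830%

The remaining 37.173% is split between Gp-195 (fraction x) and Gp-198 (fraction 0.37173 − x).
Substituting: 194.990x + 197.988(0.37173 − x) = 73.13808118
(194.990 − 197.988)x = -0.45999806  ⇒  x = 0.15343, y = 0.21830
Gp-195: 15.343%, Gp-198: 21.830%.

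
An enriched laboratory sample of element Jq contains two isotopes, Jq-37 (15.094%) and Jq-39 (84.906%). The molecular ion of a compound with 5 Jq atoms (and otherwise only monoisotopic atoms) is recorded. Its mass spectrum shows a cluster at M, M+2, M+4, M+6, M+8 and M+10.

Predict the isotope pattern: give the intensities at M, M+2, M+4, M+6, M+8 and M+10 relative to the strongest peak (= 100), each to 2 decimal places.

Expanding (0.15094 + 0.84906)^5:
P(M) = 0.15094^5 = 0.000078
P(M+2) = 5 × 0.15094^4 × 0.84906^1 = 0.002204
P(M+4) = 10 × 0.15094^3 × 0.84906^2 = 0.024791
P(M+6) = 10 × 0.15094^2 × 0.84906^3 = 0.139452
P(M+8) = 5 × 0.15094^1 × 0.84906^4 = 0.392218
P(M+10) = 0.84906^5 = 0.441257
The M+10 peak is largest (0.441257); scaling to 100 gives 0.02 : 0.50 : 5.62 : 31.60 : 88.89 : 100.00.

0.02 : 0.50 : 5.62 : 31.60 : 88.89 : 100.00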